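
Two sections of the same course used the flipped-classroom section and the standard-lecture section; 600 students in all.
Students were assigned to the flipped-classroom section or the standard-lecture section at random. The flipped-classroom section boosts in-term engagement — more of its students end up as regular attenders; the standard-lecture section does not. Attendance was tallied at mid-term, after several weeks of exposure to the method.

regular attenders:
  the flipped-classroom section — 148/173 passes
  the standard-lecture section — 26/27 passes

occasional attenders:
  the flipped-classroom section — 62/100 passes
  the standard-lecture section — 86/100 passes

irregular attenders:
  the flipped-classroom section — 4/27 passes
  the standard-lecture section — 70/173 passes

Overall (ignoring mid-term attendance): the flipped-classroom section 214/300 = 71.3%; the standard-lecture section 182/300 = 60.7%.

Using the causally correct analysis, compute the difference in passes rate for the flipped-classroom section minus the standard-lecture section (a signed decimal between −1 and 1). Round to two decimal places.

+0.11

The mid-term attendance-specific comparison favours the standard-lecture section throughout, but the pooled figures favour the flipped-classroom section. The question is whether to condition on mid-term attendance.
Stratifying would compare teaching methods among students the teaching methods themselves sorted into mid-term attendance groups — a form of selection on an intermediate. The unconditioned pooled rates give the total causal effect.
The causal difference is the pooled difference: 0.713 − 0.607 = +0.107.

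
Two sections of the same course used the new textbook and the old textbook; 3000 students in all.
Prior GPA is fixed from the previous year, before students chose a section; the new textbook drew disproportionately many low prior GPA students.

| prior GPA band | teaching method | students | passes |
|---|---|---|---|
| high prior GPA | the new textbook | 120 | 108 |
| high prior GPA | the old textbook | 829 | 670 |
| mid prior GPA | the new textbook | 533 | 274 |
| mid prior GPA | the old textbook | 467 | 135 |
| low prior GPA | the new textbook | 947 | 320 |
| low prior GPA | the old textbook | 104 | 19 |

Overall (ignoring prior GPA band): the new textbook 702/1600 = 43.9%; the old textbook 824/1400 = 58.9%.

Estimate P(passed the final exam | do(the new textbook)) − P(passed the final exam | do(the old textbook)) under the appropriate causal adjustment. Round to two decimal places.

Within every prior GPA band level the new textbook has the higher rate, yet pooled the old textbook does — Simpson's reversal.
Prior GPA band differs across teaching methods for reasons unrelated to any effect of the teaching method itself, and it separately predicts the outcome — a classic confounder. We must compare within prior GPA band levels.
Adjusting over the population distribution of prior GPA band: 0.316·(0.900−0.808) + 0.333·(0.514−0.289) + 0.350·(0.338−0.183) = +0.158.

+0.16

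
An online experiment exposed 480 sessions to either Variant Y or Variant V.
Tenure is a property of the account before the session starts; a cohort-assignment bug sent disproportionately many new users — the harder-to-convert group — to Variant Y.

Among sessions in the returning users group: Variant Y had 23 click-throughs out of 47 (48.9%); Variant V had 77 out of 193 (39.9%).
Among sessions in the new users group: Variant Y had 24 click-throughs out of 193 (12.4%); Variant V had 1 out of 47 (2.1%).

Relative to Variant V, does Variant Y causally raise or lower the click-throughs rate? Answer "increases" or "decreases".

increases

Within every user tenure level Variant Y has the higher rate, yet pooled Variant V does — Simpson's reversal.
User tenure is set before the variant has any effect — it is not caused by the variant — and it independently drives the outcome. That makes it a confounder, so the causal comparison is within user tenure levels.
Within each level — returning users: 48.9% vs 39.9%; new users: 12.4% vs 2.1% — Variant Y is higher every time.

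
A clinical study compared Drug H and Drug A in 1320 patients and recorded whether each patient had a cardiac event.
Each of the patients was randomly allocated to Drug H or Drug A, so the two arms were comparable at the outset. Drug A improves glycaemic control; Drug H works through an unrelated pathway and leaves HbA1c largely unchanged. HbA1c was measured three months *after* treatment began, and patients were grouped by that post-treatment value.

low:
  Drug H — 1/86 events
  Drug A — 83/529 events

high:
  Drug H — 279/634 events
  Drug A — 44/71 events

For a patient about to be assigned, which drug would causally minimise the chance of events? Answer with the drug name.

Because the drug influences HbA1c, HbA1c is a post-treatment mediator, not a confounder. Stratifying on it would bias the estimate; the causal effect is the crude pooled difference.
Pooled: Drug H 38.9% vs Drug A 21.2%; Drug A is lower overall.

Drug A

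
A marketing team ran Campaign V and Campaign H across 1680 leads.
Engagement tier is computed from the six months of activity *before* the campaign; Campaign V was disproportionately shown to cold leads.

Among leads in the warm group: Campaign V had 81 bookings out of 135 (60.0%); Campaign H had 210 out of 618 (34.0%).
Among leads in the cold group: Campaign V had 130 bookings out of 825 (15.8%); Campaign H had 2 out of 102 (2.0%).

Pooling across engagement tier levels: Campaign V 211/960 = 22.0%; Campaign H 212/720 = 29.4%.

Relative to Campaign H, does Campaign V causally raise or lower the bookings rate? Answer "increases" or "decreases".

Campaign V is higher inside every engagement tier stratum but Campaign H is higher in aggregate. Whether to stratify depends on how engagement tier relates to the campaign.
The imbalance in engagement tier arose from how leads were allocated, not from anything the campaign did; and engagement tier independently affects the outcome. The pooled gap is confounded — condition on engagement tier.
Within each level — warm: 60.0% vs 34.0%; cold: 15.8% vs 2.0% — Campaign V is higher every time.

increases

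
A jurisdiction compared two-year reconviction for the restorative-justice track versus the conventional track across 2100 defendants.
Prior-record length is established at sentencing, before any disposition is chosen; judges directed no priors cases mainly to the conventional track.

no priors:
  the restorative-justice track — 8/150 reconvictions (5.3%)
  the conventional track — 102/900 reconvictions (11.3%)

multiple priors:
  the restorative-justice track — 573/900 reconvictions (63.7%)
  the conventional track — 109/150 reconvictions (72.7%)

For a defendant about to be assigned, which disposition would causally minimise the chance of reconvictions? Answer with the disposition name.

Prior-record length differs across dispositions for reasons unrelated to any effect of the disposition itself, and it separately predicts the outcome — a classic confounder. We must compare within prior-record length levels.
Within each level — no priors: 5.3% vs 11.3%; multiple priors: 63.7% vs 72.7% — the restorative-justice track is lower every time.

the restorative-justice track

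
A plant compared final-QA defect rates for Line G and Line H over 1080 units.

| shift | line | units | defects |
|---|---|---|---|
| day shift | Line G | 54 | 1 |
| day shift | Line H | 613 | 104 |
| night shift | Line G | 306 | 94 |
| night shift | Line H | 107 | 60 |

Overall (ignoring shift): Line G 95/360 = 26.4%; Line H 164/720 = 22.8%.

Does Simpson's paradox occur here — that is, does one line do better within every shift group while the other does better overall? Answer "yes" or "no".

Within each shift level (day shift 1.9% vs 17.0%; night shift 30.7% vs 56.1%), Line G has the lower rate every time. Pooled: 26.4% vs 22.8% — Line H has the lower rate overall. The two comparisons disagree.

yes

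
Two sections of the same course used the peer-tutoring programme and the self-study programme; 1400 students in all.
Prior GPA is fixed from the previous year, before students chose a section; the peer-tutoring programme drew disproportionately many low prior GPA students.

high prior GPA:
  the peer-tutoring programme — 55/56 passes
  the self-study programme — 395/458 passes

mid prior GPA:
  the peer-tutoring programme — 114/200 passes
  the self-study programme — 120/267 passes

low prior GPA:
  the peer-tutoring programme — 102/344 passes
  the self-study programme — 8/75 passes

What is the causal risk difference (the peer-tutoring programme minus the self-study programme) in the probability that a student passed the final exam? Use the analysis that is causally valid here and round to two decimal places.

+0.14

Prior GPA band satisfies the back-door criterion: it is not a descendant of the teaching method, and it blocks the spurious path from teaching method to outcome. Adjusting for it (i.e., using the within-prior GPA band rates) gives the causal effect.
Adjusting over the population distribution of prior GPA band: 0.367·(0.982−0.862) + 0.334·(0.570−0.449) + 0.299·(0.297−0.107) = +0.141.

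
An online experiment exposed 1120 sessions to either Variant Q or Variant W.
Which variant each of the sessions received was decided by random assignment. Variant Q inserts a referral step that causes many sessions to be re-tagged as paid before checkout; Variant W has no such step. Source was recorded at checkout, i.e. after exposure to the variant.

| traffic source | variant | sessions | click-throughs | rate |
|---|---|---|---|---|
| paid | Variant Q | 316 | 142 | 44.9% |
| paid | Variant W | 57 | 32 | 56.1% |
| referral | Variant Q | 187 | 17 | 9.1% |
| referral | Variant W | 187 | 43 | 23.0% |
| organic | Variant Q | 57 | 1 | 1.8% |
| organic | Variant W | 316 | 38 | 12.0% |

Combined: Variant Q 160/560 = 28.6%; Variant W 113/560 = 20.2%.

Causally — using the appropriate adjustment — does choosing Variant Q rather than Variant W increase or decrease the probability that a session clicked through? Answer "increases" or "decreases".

increases

The traffic source-specific comparison favours Variant W throughout, but the pooled figures favour Variant Q. The question is whether to condition on traffic source.
Because the variant influences traffic source, traffic source is a post-treatment mediator, not a confounder. Stratifying on it would bias the estimate; the causal effect is the crude pooled difference.
Pooled: Variant Q 28.6% vs Variant W 20.2%; Variant Q is higher overall.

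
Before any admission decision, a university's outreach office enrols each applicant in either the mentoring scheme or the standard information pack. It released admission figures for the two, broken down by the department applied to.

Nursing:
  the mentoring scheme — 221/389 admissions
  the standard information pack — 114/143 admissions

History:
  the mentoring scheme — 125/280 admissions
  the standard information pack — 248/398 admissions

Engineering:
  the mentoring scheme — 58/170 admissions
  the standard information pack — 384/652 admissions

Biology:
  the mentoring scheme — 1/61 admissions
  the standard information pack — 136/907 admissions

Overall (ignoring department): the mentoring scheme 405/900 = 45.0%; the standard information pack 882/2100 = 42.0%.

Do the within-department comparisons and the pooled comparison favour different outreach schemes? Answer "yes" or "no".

Within each department level (Nursing 56.8% vs 79.7%; History 44.6% vs 62.3%; Engineering 34.1% vs 58.9%; Biology 1.6% vs 15.0%), the standard information pack has the higher rate every time. Pooled: 45.0% vs 42.0% — the mentoring scheme has the higher rate overall. The two comparisons disagree.

yes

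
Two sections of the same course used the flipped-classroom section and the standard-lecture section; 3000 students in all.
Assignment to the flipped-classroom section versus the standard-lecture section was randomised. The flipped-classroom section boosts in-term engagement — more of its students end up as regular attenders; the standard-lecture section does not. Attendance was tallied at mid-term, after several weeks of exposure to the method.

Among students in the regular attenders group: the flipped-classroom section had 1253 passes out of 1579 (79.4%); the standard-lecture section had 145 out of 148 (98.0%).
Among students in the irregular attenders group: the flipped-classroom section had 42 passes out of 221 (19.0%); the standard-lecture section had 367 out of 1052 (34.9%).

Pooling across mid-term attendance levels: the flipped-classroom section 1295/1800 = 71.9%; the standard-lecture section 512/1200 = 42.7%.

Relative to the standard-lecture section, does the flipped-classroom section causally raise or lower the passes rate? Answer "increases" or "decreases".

Stratifying would compare teaching methods among students the teaching methods themselves sorted into mid-term attendance groups — a form of selection on an intermediate. The unconditioned pooled rates give the total causal effect.
Pooled: the flipped-classroom section 71.9% vs the standard-lecture section 42.7%; the flipped-classroom section is higher overall.

increases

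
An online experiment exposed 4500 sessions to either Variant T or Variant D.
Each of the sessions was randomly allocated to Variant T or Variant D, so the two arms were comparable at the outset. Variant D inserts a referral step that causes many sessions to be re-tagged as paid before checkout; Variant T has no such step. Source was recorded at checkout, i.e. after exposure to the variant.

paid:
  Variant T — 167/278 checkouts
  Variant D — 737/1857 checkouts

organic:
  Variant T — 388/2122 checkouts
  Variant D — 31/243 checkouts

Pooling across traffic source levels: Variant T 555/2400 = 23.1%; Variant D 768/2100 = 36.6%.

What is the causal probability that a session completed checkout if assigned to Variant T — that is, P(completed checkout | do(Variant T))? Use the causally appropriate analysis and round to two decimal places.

0.23

Traffic source lies on the pathway variant → traffic source → outcome, so adjusting for it blocks the indirect effect. For the total causal effect of variant, use the unadjusted pooled rates.
So P(outcome | do(Variant T)) is just the pooled rate for Variant T: 555/2400 = 0.231.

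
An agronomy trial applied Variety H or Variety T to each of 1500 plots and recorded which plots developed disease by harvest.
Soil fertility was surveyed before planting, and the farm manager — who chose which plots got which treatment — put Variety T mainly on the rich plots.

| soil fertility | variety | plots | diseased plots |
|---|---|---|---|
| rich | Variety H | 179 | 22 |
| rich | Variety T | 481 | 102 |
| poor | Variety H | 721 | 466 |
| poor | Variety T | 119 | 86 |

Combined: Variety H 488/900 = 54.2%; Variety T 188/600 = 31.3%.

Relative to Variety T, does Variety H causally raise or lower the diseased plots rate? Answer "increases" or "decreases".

decreases

Within every soil fertility level Variety H has the lower rate, yet pooled Variety T does — Simpson's reversal.
Since soil fertility is a pre-existing factor (not a product of the variety) and it affects the outcome on its own, it is a confounder. The stratified rates, not the pooled rate, identify the causal effect.
Within each level — rich: 12.3% vs 21.2%; poor: 64.6% vs 72.3% — Variety H is lower every time.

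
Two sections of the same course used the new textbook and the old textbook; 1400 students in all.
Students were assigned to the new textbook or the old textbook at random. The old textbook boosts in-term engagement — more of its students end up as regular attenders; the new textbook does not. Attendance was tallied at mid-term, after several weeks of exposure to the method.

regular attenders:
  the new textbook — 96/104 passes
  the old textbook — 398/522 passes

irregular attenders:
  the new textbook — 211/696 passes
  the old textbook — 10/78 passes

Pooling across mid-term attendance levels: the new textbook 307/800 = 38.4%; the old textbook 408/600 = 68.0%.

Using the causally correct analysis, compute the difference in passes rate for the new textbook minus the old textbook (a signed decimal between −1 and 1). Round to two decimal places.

The stratified and pooled comparisons disagree (the new textbook wins within each mid-term attendance; the old textbook wins overall), so the answer turns on the causal role of mid-term attendance.
Mid-term attendance is downstream of the teaching method. One should not condition on a consequence of treatment, so the overall rates are the right comparison.
The causal difference is the pooled difference: 0.384 − 0.680 = -0.296.

-0.30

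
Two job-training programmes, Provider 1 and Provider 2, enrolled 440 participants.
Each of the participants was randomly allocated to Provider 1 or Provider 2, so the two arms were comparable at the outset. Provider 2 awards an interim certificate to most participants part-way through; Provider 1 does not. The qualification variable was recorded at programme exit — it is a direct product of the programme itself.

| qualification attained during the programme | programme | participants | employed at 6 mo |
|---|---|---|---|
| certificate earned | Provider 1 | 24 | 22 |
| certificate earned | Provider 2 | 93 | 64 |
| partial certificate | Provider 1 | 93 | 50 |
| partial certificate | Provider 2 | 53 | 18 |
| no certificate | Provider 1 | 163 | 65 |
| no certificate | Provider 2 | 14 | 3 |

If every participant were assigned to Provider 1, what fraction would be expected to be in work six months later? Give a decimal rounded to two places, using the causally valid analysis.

0.49

Qualification attained during the programme is recorded after the programme and is itself shifted by it — it sits on the causal path from programme to outcome. Conditioning on a mediator would strip out part of the effect we want; the pooled comparison gives the total causal effect.
So P(outcome | do(Provider 1)) is just the pooled rate for Provider 1: 137/280 = 0.489.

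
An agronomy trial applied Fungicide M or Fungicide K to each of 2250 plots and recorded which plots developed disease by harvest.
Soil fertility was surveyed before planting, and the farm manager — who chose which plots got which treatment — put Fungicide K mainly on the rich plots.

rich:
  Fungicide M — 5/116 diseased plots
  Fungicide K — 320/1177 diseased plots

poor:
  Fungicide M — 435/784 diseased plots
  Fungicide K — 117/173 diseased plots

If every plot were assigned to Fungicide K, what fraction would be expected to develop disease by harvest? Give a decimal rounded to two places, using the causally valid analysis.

0.44

Fungicide M is lower inside every soil fertility stratum but Fungicide K is lower in aggregate. Whether to stratify depends on how soil fertility relates to the fungicide.
The imbalance in soil fertility arose from how plots were allocated, not from anything the fungicide did; and soil fertility independently affects the outcome. The pooled gap is confounded — condition on soil fertility.
Standardising Fungicide K to the population soil fertility mix: 0.575·320/1177 + 0.425·117/173 = 0.444.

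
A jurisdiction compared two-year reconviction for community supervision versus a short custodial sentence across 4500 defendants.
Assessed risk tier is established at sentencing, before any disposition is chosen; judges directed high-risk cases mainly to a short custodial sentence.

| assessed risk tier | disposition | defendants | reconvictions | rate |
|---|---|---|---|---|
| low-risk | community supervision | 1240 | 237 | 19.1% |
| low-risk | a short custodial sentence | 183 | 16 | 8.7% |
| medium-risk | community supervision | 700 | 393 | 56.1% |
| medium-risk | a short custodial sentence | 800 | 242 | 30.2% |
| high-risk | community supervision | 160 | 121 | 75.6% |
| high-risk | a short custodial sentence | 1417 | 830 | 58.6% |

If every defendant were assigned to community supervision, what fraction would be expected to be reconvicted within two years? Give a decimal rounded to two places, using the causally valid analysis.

The assessed risk tier-specific comparison favours a short custodial sentence throughout, but the pooled figures favour community supervision. The question is whether to condition on assessed risk tier.
Since assessed risk tier is a pre-existing factor (not a product of the disposition) and it affects the outcome on its own, it is a confounder. The stratified rates, not the pooled rate, identify the causal effect.
Standardising community supervision to the population assessed risk tier mix: 0.316·237/1240 + 0.333·393/700 + 0.350·121/160 = 0.513.

0.51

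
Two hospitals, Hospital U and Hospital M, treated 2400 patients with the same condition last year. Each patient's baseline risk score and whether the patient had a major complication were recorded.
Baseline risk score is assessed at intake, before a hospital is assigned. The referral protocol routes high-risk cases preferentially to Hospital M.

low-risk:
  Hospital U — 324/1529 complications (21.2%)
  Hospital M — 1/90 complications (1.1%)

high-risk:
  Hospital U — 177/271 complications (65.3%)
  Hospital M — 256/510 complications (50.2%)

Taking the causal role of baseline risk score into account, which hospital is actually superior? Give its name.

Hospital M

Within every baseline risk score level Hospital M has the lower rate, yet pooled Hospital U does — Simpson's reversal.
Nothing the hospital does changes baseline risk score; the imbalance is an allocation artefact. With baseline risk score also predicting the outcome, the pooled figure is confounded, and the within-stratum comparison is the causal one.
Within each level — low-risk: 21.2% vs 1.1%; high-risk: 65.3% vs 50.2% — Hospital M is lower every time.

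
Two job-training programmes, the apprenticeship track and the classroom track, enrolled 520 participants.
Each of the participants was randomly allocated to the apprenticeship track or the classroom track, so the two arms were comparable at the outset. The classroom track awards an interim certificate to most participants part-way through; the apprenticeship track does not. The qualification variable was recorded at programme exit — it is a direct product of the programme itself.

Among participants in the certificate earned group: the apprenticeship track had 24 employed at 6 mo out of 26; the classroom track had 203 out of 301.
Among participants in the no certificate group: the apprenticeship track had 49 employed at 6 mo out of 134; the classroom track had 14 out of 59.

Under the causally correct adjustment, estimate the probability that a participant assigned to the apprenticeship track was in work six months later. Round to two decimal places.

the apprenticeship track is higher inside every qualification attained during the programme stratum but the classroom track is higher in aggregate. Whether to stratify depends on how qualification attained during the programme relates to the programme.
Qualification attained during the programme is recorded after the programme and is itself shifted by it — it sits on the causal path from programme to outcome. Conditioning on a mediator would strip out part of the effect we want; the pooled comparison gives the total causal effect.
So P(outcome | do(the apprenticeship track)) is just the pooled rate for the apprenticeship track: 73/160 = 0.456.

0.46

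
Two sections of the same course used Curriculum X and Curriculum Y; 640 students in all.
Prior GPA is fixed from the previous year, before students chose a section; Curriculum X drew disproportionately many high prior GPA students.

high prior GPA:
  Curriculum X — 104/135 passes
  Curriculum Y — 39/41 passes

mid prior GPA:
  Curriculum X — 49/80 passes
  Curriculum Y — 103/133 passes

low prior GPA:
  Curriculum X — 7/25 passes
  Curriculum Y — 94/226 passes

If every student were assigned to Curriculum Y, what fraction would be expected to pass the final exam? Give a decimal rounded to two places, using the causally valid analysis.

0.68

Prior GPA band is set before the teaching method has any effect — it is not caused by the teaching method — and it independently drives the outcome. That makes it a confounder, so the causal comparison is within prior GPA band levels.
Standardising Curriculum Y to the population prior GPA band mix: 0.275·39/41 + 0.333·103/133 + 0.392·94/226 = 0.682.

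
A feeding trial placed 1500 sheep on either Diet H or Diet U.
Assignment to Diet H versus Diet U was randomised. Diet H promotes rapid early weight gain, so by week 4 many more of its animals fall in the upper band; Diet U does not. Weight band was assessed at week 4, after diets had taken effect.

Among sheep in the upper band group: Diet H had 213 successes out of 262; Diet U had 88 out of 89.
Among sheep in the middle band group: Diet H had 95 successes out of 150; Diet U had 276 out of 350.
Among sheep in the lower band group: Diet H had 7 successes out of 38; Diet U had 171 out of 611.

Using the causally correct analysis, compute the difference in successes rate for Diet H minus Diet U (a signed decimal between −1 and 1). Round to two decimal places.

Stratifying would compare diets among sheep the diets themselves sorted into week-4 weight band groups — a form of selection on an intermediate. The unconditioned pooled rates give the total causal effect.
The causal difference is the pooled difference: 0.700 − 0.510 = +0.190.

+0.19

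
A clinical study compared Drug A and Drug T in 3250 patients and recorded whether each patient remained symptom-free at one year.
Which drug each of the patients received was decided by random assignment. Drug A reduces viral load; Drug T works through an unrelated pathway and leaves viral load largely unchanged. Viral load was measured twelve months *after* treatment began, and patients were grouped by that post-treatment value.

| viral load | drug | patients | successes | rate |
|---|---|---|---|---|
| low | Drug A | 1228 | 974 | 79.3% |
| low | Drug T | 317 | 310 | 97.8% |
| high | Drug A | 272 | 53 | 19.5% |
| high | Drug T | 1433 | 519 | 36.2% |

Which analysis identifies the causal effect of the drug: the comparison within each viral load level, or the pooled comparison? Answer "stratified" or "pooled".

pooled

Viral load here is a post-treatment variable shaped by the drug; conditioning on it would introduce bias rather than remove it. The overall comparison is the causal one.
Pooled: Drug A 68.5% vs Drug T 47.4%; Drug A is higher overall.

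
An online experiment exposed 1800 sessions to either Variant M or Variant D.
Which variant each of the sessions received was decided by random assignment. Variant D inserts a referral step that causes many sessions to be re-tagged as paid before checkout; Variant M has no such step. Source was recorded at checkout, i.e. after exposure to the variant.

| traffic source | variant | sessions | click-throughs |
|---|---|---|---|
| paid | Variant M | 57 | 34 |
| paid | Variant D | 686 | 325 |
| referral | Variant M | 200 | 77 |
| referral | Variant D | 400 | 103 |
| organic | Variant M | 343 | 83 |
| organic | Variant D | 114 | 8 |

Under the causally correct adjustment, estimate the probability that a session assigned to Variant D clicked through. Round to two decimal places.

0.36

The stratified and pooled comparisons disagree (Variant M wins within each traffic source; Variant D wins overall), so the answer turns on the causal role of traffic source.
Traffic source is recorded after the variant and is itself shifted by it — it sits on the causal path from variant to outcome. Conditioning on a mediator would strip out part of the effect we want; the pooled comparison gives the total causal effect.
So P(outcome | do(Variant D)) is just the pooled rate for Variant D: 436/1200 = 0.363.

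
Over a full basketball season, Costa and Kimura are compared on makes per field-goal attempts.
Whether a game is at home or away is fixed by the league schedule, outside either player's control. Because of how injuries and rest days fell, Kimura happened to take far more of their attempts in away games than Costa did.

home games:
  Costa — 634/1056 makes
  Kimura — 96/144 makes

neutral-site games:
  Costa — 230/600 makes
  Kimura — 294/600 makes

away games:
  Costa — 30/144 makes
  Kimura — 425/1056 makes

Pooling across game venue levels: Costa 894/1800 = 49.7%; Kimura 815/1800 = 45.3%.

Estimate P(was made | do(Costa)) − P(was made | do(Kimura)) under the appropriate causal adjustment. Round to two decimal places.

Within every game venue level Kimura has the higher rate, yet pooled Costa does — Simpson's reversal.
Game venue is set before the player has any effect — it is not caused by the player — and it independently drives the outcome. That makes it a confounder, so the causal comparison is within game venue levels.
Adjusting over the population distribution of game venue: 0.333·(0.600−0.667) + 0.333·(0.383−0.490) + 0.333·(0.208−0.402) = -0.122.

-0.12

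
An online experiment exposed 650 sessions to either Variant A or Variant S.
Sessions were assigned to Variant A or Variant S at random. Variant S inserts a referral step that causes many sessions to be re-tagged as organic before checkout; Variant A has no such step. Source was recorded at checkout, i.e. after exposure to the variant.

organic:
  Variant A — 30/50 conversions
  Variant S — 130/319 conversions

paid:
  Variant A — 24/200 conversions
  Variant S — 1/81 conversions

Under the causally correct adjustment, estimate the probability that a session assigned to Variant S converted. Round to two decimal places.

0.33

Within every traffic source level Variant A has the higher rate, yet pooled Variant S does — Simpson's reversal.
Stratifying would compare variants among sessions the variants themselves sorted into traffic source groups — a form of selection on an intermediate. The unconditioned pooled rates give the total causal effect.
So P(outcome | do(Variant S)) is just the pooled rate for Variant S: 131/400 = 0.328.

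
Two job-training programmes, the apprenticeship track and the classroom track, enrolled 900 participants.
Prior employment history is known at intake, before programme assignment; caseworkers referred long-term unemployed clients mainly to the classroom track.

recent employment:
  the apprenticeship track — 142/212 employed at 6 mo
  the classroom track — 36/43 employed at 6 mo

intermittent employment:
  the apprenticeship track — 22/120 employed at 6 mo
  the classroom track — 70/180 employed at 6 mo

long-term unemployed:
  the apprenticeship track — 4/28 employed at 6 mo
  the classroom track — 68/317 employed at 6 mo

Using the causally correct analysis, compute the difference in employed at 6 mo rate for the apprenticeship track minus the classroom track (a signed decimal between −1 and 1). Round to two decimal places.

Within every prior employment history level the classroom track has the higher rate, yet pooled the apprenticeship track does — Simpson's reversal.
Prior employment history satisfies the back-door criterion: it is not a descendant of the programme, and it blocks the spurious path from programme to outcome. Adjusting for it (i.e., using the within-prior employment history rates) gives the causal effect.
Adjusting over the population distribution of prior employment history: 0.283·(0.670−0.837) + 0.333·(0.183−0.389) + 0.383·(0.143−0.215) = -0.143.

-0.14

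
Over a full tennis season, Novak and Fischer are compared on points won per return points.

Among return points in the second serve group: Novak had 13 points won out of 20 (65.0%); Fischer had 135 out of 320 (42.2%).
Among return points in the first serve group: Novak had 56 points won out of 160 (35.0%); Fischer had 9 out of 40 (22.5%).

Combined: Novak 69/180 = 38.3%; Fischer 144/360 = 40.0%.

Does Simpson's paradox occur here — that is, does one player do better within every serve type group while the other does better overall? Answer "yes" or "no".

yes

Within each serve type level (second serve 65.0% vs 42.2%; first serve 35.0% vs 22.5%), Novak has the higher rate every time. Pooled: 38.3% vs 40.0% — Fischer has the higher rate overall. The two comparisons disagree.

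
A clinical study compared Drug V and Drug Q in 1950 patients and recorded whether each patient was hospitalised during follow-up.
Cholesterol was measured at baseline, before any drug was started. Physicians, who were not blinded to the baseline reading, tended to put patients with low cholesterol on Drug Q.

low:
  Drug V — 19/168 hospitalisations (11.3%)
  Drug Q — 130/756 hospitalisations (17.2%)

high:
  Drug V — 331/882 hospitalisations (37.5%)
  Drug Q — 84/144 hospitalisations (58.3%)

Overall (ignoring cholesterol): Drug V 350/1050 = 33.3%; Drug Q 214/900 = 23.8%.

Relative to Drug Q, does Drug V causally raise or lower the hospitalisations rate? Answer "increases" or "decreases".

decreases

Drug V is lower inside every cholesterol stratum but Drug Q is lower in aggregate. Whether to stratify depends on how cholesterol relates to the drug.
Nothing the drug does changes cholesterol; the imbalance is an allocation artefact. With cholesterol also predicting the outcome, the pooled figure is confounded, and the within-stratum comparison is the causal one.
Within each level — low: 11.3% vs 17.2%; high: 37.5% vs 58.3% — Drug V is lower every time.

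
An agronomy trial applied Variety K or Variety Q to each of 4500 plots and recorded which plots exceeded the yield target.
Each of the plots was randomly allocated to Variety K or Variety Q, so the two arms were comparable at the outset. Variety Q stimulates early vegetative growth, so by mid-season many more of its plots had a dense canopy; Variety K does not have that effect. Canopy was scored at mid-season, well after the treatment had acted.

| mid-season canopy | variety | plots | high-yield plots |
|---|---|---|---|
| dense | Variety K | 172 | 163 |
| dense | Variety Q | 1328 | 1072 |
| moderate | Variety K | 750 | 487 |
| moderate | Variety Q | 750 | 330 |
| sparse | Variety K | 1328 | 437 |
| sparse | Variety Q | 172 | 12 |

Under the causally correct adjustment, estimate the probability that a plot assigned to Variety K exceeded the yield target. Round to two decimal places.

0.48

The mid-season canopy-specific comparison favours Variety K throughout, but the pooled figures favour Variety Q. The question is whether to condition on mid-season canopy.
Because the variety influences mid-season canopy, mid-season canopy is a post-treatment mediator, not a confounder. Stratifying on it would bias the estimate; the causal effect is the crude pooled difference.
So P(outcome | do(Variety K)) is just the pooled rate for Variety K: 1087/2250 = 0.483.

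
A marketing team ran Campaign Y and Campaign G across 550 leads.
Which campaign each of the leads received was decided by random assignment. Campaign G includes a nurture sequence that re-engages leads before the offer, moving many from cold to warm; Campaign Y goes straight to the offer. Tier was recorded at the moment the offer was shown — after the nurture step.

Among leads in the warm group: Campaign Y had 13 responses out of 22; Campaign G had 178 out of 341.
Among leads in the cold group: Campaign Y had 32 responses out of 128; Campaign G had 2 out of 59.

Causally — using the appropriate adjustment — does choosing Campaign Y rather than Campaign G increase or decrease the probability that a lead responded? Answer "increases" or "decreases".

decreases

Campaign Y is higher inside every engagement tier stratum but Campaign G is higher in aggregate. Whether to stratify depends on how engagement tier relates to the campaign.
Engagement tier here is a post-treatment variable shaped by the campaign; conditioning on it would introduce bias rather than remove it. The overall comparison is the causal one.
Pooled: Campaign Y 30.0% vs Campaign G 45.0%; Campaign G is higher overall.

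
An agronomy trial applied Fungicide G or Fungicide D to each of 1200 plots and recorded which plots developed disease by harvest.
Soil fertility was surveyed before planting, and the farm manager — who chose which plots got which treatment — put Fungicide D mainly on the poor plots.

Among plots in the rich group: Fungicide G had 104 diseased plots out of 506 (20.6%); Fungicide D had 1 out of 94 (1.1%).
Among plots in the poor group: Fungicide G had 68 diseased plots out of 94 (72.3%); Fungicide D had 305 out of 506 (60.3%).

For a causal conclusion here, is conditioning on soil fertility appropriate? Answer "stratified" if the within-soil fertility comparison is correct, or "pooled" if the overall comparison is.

stratified

Nothing the fungicide does changes soil fertility; the imbalance is an allocation artefact. With soil fertility also predicting the outcome, the pooled figure is confounded, and the within-stratum comparison is the causal one.
Within each level — rich: 20.6% vs 1.1%; poor: 72.3% vs 60.3% — Fungicide D is lower every time.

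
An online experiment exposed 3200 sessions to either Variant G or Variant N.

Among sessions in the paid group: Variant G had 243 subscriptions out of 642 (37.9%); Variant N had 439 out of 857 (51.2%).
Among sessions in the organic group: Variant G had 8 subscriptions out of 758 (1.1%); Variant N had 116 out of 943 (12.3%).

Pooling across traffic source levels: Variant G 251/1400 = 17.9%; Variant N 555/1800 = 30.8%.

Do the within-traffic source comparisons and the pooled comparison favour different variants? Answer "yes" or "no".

Within each traffic source level (paid 37.9% vs 51.2%; organic 1.1% vs 12.3%), Variant N has the higher rate every time. Pooled: 17.9% vs 30.8% — Variant N has the higher rate overall. They agree.

no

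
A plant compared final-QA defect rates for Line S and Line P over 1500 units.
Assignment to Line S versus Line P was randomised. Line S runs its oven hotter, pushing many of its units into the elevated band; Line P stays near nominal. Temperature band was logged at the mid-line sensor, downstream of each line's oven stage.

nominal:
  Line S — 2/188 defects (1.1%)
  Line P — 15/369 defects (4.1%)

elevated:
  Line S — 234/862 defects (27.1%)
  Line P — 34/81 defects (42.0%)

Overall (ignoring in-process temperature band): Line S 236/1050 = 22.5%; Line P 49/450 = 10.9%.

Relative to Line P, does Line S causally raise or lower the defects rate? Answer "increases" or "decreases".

increases

The stratified and pooled comparisons disagree (Line S wins within each in-process temperature band; Line P wins overall), so the answer turns on the causal role of in-process temperature band.
Because the line influences in-process temperature band, in-process temperature band is a post-treatment mediator, not a confounder. Stratifying on it would bias the estimate; the causal effect is the crude pooled difference.
Pooled: Line S 22.5% vs Line P 10.9%; Line P is lower overall.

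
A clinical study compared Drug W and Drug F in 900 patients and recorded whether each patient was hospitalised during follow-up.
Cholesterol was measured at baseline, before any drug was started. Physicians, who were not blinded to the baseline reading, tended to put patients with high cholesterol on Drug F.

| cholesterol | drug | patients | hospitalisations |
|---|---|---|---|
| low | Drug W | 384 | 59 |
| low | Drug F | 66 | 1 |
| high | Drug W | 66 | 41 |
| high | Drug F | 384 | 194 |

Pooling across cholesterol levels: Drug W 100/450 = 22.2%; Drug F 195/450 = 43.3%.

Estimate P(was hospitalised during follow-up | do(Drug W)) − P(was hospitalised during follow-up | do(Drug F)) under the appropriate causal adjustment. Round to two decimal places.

+0.13

Drug F is lower inside every cholesterol stratum but Drug W is lower in aggregate. Whether to stratify depends on how cholesterol relates to the drug.
Here cholesterol is a common cause — it drives both which drug a case falls under and the outcome. The crude comparison mixes populations; the stratum-specific rates are the causally relevant ones.
Adjusting over the population distribution of cholesterol: 0.500·(0.154−0.015) + 0.500·(0.621−0.505) = +0.127.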